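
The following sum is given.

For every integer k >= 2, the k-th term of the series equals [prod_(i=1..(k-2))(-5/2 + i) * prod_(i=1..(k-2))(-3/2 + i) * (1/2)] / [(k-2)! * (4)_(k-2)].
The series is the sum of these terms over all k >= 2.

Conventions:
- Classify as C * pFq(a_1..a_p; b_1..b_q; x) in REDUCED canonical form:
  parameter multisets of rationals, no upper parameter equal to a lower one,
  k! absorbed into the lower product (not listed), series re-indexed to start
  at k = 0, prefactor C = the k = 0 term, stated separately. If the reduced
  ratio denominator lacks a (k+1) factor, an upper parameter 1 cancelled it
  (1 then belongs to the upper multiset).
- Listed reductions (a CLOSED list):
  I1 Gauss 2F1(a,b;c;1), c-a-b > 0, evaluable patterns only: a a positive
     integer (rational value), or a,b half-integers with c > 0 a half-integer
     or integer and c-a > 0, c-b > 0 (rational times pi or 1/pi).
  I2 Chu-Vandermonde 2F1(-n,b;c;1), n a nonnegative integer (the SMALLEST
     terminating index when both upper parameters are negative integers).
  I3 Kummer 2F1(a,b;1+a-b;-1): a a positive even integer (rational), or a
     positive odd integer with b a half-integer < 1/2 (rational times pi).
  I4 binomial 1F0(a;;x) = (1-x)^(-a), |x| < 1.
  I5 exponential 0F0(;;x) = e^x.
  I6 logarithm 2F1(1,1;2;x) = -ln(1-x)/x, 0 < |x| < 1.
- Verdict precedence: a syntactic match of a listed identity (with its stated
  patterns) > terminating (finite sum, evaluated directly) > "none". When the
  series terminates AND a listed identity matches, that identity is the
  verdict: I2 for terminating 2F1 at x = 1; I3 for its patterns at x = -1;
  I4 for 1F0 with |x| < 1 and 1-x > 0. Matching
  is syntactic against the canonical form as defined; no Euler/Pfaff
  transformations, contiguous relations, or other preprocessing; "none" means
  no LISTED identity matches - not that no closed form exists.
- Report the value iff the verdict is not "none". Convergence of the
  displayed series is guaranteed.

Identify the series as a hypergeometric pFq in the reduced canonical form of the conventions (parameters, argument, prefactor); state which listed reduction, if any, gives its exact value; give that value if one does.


First insight: t_0 = 1/2 here, and the running product (prefactor 1/2) telescopes to a rising factorial.
Ratio: r(k) = 1 * (k-3/2) (k-1/2) / [(k+4) (k+1)] - poly over poly, x = 1 from leading terms; C = 1/2 at k = 0.

Reduced: x = 1, 2F1, upper = {-3/2, -1/2}, lower = {4}, C = 1/2. Verdict: the half-integer Gauss pattern (I1) matches (x = 1; upper {-3/2, -1/2} half-integers, c = 4 in the evaluable pattern). Its exact value is (4096/2205) / pi.


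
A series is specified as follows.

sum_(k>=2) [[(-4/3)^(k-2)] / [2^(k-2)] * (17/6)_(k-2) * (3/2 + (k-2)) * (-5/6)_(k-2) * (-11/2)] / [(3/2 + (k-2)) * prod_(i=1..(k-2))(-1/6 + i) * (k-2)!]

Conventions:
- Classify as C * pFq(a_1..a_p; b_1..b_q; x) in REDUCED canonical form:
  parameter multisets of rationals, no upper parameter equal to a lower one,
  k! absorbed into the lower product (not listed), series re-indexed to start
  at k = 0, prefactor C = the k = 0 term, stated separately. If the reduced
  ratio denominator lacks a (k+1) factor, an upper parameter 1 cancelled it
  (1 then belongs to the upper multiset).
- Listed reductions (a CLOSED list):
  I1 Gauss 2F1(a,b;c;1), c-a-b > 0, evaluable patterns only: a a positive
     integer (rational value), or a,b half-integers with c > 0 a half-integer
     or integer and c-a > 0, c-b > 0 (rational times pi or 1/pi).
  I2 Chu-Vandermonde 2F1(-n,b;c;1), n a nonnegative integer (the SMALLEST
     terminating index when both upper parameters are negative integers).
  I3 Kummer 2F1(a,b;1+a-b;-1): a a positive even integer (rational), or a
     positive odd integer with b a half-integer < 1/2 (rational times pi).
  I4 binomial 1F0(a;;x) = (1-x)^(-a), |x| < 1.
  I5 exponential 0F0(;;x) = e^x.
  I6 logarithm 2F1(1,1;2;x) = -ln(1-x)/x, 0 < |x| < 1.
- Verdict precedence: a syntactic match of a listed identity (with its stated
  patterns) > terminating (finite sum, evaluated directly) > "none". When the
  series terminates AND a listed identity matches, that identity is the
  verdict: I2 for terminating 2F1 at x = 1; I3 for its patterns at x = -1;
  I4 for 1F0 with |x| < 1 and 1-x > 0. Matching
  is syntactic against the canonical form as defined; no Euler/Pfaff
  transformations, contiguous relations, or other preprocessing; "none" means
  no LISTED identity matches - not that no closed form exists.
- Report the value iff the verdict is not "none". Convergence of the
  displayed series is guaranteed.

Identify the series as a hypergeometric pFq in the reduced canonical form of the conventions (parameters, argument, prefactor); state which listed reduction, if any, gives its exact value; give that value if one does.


x = -2/3 here; the reduced form reads 2F1, upper {-5/6, 17/6}, lower {5/6}, C = -11/2. Verdict: none. Every listed pattern misses the 2F1 form at -2/3, upper {-5/6, 17/6}.

Structural cue: t_0 = -11/2 here, and the two k-th powers (C = -11/2, x = -2/3) combine into one argument.
Adjacent-term ratio: r(k) = (-2/3) * (k-5/6) (k+17/6) / [(k+5/6) (k+1)] - poly over poly, x = (-2/3) from leading terms; C = -11/2 at k = 0.


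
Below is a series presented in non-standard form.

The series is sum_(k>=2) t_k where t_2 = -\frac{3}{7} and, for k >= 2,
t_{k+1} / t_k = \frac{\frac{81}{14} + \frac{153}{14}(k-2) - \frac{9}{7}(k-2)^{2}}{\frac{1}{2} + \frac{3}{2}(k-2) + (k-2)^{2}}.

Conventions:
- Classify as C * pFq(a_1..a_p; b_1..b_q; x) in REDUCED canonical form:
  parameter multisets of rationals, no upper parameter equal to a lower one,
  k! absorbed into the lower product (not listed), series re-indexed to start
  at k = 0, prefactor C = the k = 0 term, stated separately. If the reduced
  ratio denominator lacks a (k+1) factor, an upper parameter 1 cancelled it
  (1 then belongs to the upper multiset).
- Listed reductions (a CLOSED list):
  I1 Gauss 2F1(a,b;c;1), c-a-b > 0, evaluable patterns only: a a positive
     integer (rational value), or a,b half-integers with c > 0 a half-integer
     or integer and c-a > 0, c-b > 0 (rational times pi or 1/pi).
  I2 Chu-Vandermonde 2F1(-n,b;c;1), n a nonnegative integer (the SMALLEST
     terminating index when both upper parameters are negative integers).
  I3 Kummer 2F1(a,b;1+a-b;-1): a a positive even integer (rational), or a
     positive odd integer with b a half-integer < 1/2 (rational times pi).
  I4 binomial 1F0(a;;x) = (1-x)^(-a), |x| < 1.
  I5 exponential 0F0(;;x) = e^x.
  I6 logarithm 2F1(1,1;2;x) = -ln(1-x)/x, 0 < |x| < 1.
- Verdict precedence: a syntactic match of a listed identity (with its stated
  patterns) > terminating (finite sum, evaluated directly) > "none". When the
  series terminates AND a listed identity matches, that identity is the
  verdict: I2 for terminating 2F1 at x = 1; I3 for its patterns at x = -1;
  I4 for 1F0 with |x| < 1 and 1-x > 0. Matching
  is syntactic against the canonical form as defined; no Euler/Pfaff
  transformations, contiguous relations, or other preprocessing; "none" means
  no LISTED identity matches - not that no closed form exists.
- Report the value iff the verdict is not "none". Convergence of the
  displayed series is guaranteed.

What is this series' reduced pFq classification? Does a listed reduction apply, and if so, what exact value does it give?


At argument -\frac{9}{7}: a 1F0 with upper {-9}, lower {-}, scaled by C = -\frac{3}{7}. Verdict: terminating - no listed pattern fits, but -9 in the upper list cuts the series at k = 9; direct evaluation. Sum: -\frac{206158430208}{282475249}.

Structural cue: x = -\frac{9}{7} and the expanded ratio factors over Q; C = -3/7, roots give parameters.
Term ratio: r(k) = -\frac{9}{7} * (k-9) / [(k+1)] - rational; roots negated = parameters, x = -\frac{9}{7}, C = -\frac{3}{7}.


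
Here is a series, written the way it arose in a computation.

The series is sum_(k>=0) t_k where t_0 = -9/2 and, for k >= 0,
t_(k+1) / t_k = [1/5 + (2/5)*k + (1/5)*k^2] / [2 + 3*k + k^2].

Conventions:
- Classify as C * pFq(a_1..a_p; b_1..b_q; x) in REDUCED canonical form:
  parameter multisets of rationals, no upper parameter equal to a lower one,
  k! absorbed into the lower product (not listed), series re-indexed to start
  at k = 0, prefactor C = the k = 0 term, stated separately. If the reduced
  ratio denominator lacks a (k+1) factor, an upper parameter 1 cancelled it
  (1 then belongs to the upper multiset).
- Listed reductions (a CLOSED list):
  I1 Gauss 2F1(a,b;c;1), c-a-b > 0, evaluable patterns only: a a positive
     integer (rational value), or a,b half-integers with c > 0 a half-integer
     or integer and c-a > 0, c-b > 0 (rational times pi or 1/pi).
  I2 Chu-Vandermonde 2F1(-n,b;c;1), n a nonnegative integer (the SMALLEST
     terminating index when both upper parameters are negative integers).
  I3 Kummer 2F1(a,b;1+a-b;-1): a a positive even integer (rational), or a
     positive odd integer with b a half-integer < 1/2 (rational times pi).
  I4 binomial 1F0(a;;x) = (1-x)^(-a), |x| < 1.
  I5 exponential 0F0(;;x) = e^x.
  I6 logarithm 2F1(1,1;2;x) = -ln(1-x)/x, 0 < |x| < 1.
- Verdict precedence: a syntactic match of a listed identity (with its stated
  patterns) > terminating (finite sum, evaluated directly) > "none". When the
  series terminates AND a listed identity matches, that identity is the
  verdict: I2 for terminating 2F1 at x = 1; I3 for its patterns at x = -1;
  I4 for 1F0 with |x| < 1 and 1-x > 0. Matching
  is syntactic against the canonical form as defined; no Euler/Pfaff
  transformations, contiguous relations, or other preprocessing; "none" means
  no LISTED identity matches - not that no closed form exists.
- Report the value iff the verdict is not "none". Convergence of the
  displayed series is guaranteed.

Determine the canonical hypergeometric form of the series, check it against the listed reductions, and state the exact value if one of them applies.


The series (x = 1/5) is 2F1: upper {1, 1}, lower {2}, prefactor -9/2. Verdict: this is the I6 logarithm reduction (the logarithm: parameters (1,1;2), x = 1/5). Its exact value is (45/2) * ln(4/5).

The tell: t_0 being -9/2, roots of the ratio polynomials (C = -9/2, x = 1/5) are the negated parameters.
Step ratio: r(k) = (1/5) * (k+1) (k+1) / [(k+2) (k+1)] - rational; roots negated = parameters, x = (1/5), C = -9/2.


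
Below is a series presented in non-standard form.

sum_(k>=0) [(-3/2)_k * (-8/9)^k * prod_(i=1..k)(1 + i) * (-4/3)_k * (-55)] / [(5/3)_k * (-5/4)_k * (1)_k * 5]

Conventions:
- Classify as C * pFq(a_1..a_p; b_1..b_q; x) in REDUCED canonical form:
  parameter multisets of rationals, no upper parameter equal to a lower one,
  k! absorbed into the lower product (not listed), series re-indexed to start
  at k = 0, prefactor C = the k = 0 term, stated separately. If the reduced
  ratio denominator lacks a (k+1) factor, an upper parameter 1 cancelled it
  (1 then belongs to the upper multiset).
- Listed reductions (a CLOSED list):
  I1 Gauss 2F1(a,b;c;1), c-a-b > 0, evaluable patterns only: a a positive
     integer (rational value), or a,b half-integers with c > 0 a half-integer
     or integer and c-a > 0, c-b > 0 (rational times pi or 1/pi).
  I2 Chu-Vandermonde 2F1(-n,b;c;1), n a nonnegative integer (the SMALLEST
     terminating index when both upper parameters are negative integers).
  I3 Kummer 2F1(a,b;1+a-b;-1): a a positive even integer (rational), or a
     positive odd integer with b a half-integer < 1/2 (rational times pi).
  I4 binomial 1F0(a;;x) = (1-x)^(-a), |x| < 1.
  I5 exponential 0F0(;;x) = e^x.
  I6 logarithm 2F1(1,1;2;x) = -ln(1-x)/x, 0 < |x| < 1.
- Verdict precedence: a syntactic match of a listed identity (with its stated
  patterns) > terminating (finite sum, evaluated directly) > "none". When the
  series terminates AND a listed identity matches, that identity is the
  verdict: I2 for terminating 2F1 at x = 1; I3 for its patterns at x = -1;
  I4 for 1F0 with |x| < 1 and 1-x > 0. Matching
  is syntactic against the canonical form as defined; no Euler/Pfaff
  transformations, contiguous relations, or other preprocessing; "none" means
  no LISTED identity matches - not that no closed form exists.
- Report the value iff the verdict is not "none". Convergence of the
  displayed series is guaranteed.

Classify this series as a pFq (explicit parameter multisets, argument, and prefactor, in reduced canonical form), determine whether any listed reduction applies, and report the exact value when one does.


Canonical form: C = -11 times 3F2 with upper {-3/2, -4/3, 2}, lower {-5/4, 5/3}, x = -8/9. Verdict: none. No listed pattern accepts 3F2(-3/2, -4/3, 2; -5/4, 5/3; -8/9).

Structural cue: t_0 = -11 here, and the running product (C = -11) telescopes to a rising factorial.
Ratio: r(k) = (-8/9) * (k-3/2) (k-4/3) (k+2) / [(k-5/4) (k+5/3) (k+1)] - rational in k, leading ratio (-8/9); with t_0 = -11, classification follows.


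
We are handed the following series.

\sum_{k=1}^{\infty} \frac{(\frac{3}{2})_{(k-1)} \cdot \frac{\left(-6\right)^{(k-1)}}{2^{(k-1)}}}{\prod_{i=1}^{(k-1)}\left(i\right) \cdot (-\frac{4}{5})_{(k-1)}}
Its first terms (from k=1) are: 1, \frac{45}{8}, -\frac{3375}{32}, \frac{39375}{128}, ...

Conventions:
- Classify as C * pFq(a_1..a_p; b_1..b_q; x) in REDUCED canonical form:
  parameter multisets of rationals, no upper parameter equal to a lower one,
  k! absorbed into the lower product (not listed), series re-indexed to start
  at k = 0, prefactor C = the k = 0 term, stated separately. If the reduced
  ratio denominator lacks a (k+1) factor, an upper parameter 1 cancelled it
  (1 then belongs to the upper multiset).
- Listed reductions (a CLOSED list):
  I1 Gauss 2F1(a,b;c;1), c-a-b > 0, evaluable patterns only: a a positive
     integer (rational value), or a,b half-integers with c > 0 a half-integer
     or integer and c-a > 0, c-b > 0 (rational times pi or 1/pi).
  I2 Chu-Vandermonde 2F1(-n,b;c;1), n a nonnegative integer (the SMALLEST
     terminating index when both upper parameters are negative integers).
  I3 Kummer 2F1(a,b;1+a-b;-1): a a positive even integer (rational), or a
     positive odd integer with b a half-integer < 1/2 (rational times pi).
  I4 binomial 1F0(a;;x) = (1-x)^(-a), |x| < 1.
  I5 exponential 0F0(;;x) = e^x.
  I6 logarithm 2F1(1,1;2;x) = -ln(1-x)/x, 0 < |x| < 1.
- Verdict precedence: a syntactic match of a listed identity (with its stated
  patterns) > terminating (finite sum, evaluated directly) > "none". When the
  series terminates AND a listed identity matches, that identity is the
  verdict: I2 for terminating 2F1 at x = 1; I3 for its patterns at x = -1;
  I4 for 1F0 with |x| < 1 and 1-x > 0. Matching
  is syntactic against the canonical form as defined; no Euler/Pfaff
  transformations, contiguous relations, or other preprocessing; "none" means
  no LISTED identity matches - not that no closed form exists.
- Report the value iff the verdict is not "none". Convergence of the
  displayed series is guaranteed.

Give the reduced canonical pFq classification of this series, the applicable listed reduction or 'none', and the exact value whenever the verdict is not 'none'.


Classification (C = 1): 1F1 with upper {\frac{3}{2}}, lower {-\frac{4}{5}}, argument x = -3. Verdict: none here - no I1-I6 shape fits x = -3 with lower {-\frac{4}{5}}.

Key step: t_0 being 1, the product of the first k integers (C = 1) is k!.
Term ratio: r(k) = -3 * (k+\frac{3}{2}) / [(k-\frac{4}{5}) (k+1)] - rational in k, leading ratio -3; with t_0 = 1, classification follows.


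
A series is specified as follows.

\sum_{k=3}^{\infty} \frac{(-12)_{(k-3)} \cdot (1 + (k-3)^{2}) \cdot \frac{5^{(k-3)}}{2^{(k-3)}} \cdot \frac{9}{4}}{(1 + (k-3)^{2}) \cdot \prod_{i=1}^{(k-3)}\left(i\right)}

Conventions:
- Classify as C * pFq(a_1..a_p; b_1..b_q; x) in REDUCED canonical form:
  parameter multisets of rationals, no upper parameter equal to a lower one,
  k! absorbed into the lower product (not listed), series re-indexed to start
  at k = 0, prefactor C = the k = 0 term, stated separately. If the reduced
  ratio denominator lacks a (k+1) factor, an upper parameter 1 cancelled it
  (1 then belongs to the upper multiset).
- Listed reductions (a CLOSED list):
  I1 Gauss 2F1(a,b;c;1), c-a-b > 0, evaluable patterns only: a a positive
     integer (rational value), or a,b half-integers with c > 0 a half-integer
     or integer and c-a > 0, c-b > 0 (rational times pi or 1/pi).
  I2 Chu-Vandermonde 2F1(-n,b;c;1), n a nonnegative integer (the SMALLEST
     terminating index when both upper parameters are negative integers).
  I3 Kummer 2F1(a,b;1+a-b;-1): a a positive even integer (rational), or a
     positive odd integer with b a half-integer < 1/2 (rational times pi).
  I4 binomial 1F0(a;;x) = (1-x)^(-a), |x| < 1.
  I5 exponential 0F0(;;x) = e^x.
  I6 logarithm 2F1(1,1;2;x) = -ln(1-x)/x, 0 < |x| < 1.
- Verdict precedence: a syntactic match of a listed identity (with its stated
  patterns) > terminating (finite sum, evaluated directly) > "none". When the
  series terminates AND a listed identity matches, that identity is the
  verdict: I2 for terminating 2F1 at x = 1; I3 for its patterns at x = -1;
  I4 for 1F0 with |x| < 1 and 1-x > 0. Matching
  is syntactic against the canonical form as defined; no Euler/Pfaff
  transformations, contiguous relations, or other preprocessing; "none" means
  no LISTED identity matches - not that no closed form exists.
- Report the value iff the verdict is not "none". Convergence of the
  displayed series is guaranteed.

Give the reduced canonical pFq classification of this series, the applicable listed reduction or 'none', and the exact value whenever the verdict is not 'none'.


At argument \frac{5}{2}: a 1F0 with upper {-12}, lower {-}, scaled by C = \frac{9}{4}. Verdict: terminating. With -12 upstairs the series is a 13-term polynomial sum; evaluated term by term. Value: \frac{4782969}{16384}.

Key step: x = \frac{5}{2} and the factor k^2 + 1 cancels (top and bottom), leaving C = 9/4.
Step ratio: r(k) = \frac{5}{2} * (k-12) / [(k+1)] ; factor over Q: parameters, x = \frac{5}{2}, and C = \frac{9}{4}.


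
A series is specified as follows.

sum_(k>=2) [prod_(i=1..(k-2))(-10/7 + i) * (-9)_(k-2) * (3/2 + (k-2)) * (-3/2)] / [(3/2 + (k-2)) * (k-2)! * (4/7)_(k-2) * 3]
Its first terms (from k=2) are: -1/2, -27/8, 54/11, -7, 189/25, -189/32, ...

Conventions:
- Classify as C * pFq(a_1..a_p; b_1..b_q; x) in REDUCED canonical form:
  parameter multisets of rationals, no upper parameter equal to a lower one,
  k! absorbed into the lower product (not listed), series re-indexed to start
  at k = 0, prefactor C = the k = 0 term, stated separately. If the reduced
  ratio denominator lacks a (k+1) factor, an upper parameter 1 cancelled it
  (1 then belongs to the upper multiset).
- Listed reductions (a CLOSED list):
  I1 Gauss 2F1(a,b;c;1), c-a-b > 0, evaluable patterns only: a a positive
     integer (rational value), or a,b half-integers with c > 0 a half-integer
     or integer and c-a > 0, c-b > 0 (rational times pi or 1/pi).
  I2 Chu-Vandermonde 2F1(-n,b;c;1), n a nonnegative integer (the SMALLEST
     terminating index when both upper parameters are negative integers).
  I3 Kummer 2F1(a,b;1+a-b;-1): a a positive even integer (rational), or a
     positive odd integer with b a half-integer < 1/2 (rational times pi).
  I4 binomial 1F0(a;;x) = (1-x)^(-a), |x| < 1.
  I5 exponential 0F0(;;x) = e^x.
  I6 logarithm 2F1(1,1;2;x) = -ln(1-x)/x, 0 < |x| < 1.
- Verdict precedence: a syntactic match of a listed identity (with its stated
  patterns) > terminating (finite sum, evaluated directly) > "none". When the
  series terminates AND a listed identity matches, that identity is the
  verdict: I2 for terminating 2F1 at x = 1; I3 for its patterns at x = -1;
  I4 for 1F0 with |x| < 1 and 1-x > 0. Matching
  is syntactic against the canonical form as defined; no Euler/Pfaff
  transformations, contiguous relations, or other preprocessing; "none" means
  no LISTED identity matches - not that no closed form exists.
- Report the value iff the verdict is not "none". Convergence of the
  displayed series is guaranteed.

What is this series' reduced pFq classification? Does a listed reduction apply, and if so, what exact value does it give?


Classification (C = -1/2): 2F1 with upper {-9, -3/7}, lower {4/7}, argument x = 1. Verdict: Vandermonde's identity (I2) fires (terminating 2F1 at x = 1 with n = 9, b = -3/7, c = 4/7). Exact value: -282475249/139453600.

Key step: with t_0 = -1/2, the constant factors (C = -1/2, x = 1) combine into one prefactor.
Term ratio: r(k) = 1 * (k-9) (k-3/7) / [(k+4/7) (k+1)] - rational; roots negated = parameters, x = 1, C = -1/2.


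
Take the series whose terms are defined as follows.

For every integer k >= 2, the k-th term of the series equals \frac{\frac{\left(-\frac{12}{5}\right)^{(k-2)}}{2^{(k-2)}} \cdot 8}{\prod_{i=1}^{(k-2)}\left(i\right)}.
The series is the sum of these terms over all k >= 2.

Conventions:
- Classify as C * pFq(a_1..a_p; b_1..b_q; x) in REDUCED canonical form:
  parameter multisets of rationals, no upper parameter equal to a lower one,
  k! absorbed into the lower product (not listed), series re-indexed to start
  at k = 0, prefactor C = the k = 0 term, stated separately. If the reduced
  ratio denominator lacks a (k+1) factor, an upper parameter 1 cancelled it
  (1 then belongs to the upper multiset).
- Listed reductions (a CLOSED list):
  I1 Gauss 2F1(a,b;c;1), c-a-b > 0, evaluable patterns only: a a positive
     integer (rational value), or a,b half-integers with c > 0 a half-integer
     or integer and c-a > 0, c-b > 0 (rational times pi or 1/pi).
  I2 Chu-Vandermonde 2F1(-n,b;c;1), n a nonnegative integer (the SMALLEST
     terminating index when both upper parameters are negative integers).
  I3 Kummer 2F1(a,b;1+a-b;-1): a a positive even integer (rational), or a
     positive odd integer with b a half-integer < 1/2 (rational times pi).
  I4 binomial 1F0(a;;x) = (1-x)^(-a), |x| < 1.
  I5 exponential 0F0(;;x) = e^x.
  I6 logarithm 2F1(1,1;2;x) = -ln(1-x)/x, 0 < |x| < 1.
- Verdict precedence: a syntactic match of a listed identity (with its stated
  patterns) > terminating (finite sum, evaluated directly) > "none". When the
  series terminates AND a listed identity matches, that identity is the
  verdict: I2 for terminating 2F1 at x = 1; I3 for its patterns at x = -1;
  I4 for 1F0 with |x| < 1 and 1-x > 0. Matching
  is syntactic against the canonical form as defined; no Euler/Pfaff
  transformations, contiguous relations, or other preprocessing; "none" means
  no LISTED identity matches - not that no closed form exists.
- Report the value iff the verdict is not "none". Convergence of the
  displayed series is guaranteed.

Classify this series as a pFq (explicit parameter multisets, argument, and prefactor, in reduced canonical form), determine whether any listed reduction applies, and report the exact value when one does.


First insight: t_0 = 8 here, and the two k-th powers (C = 8) combine into one argument.
Step ratio: r(k) = -\frac{6}{5} * 1 / [(k+1)] - poly over poly, x = -\frac{6}{5} from leading terms; C = 8 at k = 0.

Canonical form: C = 8 times 0F0 with upper {-}, lower {-}, x = -\frac{6}{5}. Verdict: this is the exponential series (I5) (the 0F0 exponential series at x = -\frac{6}{5}). Its exact value is 8 \cdot e^{-\frac{6}{5}}.


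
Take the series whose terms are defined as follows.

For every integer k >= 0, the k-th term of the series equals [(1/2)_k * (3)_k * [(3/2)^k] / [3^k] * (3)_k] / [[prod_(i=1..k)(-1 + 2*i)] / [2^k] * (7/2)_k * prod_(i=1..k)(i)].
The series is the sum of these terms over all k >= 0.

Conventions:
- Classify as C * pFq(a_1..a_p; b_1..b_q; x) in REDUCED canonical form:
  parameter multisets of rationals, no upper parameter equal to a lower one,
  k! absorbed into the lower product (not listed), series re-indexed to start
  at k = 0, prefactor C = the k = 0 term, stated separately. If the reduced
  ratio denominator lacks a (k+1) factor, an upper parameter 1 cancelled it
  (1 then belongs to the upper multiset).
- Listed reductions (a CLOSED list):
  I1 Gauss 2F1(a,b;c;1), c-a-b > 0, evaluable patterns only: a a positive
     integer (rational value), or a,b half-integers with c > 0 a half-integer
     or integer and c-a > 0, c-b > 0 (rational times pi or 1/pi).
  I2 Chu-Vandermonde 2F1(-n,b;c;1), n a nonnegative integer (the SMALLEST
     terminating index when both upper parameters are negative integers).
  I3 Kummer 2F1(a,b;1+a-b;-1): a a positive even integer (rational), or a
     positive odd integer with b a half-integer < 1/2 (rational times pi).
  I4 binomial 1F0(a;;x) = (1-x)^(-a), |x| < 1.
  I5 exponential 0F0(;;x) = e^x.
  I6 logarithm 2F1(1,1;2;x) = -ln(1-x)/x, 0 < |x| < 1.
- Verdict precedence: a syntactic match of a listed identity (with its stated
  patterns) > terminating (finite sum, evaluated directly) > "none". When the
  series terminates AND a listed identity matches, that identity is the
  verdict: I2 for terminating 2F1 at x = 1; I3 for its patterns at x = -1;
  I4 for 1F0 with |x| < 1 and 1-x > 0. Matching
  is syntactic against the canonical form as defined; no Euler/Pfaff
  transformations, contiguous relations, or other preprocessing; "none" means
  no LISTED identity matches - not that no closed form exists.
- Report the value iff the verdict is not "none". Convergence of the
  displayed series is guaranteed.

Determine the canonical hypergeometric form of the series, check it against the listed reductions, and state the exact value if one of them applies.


Classification (C = 1): 2F1 with upper {3, 3}, lower {7/2}, argument x = 1/2. Verdict: none. No listed pattern accepts 2F1(3, 3; 7/2; 1/2).

Structural cue: t_0 = 1 here, and the parameter 1/2 appears in both the upper and lower lists and cancels.
Term ratio: r(k) = (1/2) * (k+3) (k+3) / [(k+7/2) (k+1)] - rational; roots negated = parameters, x = (1/2), C = 1.


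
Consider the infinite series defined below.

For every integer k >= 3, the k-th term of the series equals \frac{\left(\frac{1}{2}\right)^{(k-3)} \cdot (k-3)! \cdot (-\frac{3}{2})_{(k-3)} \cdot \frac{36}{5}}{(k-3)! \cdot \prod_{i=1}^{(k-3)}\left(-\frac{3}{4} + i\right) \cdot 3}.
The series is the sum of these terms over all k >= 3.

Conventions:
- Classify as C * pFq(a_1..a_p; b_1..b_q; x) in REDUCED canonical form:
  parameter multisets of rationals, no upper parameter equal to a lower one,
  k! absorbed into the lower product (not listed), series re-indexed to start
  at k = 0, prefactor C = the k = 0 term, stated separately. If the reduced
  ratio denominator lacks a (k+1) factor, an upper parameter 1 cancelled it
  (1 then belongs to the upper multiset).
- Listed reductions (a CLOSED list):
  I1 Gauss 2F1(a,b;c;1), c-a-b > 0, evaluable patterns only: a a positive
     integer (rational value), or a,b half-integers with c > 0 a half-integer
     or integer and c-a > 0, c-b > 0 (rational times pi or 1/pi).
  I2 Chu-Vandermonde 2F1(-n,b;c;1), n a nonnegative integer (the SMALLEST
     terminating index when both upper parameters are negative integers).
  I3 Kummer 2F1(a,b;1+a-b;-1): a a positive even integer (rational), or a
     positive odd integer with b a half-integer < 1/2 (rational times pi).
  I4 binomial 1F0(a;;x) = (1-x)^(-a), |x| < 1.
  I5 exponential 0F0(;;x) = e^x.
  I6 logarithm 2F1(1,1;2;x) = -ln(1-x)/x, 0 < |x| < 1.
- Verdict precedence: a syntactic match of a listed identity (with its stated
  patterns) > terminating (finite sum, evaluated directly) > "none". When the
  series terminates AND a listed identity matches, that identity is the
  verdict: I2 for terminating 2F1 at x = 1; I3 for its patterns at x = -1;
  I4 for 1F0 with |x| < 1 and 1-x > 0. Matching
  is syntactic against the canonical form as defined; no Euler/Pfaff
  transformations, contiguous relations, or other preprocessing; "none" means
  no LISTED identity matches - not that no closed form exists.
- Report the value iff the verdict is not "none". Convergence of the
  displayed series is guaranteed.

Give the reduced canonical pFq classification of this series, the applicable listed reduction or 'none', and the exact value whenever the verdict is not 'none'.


Prefactor \frac{12}{5}, argument \frac{1}{2}: 2F1 with upper {-\frac{3}{2}, 1} over lower {\frac{1}{4}}. Verdict: none - at argument \frac{1}{2} the multisets {-\frac{3}{2}, 1} ; {\frac{1}{4}} match no listed identity.

Key observation: t_0 = \frac{12}{5} here, and the constant factors (C = 12/5) combine into one prefactor.
Term ratio: r(k) = \frac{1}{2} * (k-\frac{3}{2}) (k+1) / [(k+\frac{1}{4}) (k+1)] ; factor over Q: parameters, x = \frac{1}{2}, and C = \frac{12}{5}.


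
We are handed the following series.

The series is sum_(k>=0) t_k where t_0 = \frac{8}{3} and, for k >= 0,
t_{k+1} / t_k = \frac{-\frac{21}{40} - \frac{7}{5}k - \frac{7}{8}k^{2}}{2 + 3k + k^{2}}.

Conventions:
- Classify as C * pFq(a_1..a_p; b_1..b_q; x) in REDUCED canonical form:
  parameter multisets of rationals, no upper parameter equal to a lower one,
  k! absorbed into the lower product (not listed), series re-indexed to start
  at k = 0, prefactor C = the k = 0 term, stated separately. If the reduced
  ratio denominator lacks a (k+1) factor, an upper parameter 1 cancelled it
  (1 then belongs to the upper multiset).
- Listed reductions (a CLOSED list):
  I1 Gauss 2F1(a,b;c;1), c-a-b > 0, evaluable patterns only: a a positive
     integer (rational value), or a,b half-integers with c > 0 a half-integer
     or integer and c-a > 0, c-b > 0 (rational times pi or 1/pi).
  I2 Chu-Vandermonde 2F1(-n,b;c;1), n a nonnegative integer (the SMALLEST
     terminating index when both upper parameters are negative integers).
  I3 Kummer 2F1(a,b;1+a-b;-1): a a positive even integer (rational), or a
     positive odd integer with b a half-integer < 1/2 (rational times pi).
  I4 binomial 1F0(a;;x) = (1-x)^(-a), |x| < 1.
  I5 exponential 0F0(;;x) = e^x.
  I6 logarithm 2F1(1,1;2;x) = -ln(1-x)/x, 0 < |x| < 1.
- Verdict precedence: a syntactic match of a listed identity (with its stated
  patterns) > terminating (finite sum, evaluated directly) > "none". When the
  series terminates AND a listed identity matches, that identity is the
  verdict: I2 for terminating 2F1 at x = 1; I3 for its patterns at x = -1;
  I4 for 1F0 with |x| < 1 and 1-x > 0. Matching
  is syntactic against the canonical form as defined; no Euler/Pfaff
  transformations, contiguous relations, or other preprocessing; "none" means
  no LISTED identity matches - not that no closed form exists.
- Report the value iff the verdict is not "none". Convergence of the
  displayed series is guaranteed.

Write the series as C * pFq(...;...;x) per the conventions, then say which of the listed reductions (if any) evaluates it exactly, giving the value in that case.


This is \frac{8}{3} * 2F1(\frac{3}{5}, 1; 2; -\frac{7}{8}) in reduced canonical form. Verdict: none. No listed pattern accepts 2F1(\frac{3}{5}, 1; 2; -\frac{7}{8}).

First insight: from the first term \frac{8}{3}: factor the ratio over Q (prefactor 8/3): negated roots = parameters.
Ratio: r(k) = -\frac{7}{8} * (k+\frac{3}{5}) (k+1) / [(k+2) (k+1)] - rational in k. x = -\frac{7}{8}; t_0 = \frac{8}{3}; negate the roots.


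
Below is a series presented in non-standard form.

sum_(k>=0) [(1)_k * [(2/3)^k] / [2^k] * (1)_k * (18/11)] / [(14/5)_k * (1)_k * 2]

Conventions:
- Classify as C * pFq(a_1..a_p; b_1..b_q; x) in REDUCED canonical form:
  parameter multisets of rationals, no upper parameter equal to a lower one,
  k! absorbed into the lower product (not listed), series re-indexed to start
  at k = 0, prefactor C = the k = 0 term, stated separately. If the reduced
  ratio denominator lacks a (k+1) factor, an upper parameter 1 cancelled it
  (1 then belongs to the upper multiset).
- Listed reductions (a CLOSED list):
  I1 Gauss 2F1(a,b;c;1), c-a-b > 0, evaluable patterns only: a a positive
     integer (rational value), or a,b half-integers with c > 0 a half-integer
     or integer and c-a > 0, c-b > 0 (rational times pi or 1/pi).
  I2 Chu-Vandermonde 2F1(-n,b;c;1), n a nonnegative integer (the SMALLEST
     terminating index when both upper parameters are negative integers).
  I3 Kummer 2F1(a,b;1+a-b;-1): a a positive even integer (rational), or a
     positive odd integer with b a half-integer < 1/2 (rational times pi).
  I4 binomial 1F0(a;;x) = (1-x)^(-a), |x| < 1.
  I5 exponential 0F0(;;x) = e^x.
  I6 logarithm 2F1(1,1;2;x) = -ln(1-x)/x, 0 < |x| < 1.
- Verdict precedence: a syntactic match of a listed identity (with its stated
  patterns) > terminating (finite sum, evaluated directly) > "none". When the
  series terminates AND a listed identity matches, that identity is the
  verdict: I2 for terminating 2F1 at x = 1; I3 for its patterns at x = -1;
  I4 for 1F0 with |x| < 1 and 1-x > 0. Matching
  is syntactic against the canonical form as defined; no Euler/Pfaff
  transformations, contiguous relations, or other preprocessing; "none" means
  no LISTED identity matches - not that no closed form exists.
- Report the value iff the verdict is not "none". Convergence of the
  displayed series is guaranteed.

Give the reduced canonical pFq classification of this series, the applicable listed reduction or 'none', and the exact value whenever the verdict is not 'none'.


Canonical form: C = 9/11 times 2F1 with upper {1, 1}, lower {14/5}, x = 1/3. Verdict: none - this 2F1 at x = 1/3 matches no listed pattern, and upper {1, 1} holds no stopper.

First insight: x = (1/3) and (1)_k (C = 9/11, x = 1/3) is k! itself.
Ratio: r(k) = (1/3) * (k+1) (k+1) / [(k+14/5) (k+1)] - rational in k, leading ratio (1/3); with t_0 = 9/11, classification follows.


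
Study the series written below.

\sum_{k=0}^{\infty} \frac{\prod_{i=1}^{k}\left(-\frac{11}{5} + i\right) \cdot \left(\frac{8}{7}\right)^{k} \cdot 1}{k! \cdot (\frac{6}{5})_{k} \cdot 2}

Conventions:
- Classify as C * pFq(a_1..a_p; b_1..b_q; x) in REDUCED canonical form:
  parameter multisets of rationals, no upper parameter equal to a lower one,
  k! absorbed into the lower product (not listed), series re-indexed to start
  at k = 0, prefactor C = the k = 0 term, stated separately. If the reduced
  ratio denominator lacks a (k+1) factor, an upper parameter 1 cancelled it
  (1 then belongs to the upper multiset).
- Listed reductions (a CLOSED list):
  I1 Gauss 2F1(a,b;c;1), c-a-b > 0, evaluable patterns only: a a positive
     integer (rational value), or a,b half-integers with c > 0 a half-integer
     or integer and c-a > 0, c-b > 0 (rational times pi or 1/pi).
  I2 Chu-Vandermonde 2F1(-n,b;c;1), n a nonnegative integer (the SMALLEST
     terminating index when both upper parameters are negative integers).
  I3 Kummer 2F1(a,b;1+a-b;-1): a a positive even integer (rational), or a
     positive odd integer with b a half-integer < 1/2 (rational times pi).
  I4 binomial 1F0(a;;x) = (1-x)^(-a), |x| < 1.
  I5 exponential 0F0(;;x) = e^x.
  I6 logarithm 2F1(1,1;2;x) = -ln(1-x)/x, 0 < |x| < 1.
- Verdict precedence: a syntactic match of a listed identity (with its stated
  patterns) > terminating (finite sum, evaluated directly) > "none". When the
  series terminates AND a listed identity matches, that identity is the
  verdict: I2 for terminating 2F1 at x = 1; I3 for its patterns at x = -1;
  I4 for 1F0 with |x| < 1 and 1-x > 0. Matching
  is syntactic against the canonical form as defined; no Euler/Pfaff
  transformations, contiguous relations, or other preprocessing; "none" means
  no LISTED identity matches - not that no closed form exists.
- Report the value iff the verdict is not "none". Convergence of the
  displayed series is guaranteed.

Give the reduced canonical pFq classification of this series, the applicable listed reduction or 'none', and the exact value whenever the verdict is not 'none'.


Classification (C = \frac{1}{2}): 1F1 with upper {-\frac{6}{5}}, lower {\frac{6}{5}}, argument x = \frac{8}{7}. Verdict: none (x = \frac{8}{7}): each listed identity misses the multisets {-\frac{6}{5}} ; {\frac{6}{5}}.

Key observation: t_0 = \frac{1}{2} here, and the running product (C = 1/2) telescopes to a rising factorial.
Ratio: r(k) = \frac{8}{7} * (k-\frac{6}{5}) / [(k+\frac{6}{5}) (k+1)] - rational; roots negated = parameters, x = \frac{8}{7}, C = \frac{1}{2}.


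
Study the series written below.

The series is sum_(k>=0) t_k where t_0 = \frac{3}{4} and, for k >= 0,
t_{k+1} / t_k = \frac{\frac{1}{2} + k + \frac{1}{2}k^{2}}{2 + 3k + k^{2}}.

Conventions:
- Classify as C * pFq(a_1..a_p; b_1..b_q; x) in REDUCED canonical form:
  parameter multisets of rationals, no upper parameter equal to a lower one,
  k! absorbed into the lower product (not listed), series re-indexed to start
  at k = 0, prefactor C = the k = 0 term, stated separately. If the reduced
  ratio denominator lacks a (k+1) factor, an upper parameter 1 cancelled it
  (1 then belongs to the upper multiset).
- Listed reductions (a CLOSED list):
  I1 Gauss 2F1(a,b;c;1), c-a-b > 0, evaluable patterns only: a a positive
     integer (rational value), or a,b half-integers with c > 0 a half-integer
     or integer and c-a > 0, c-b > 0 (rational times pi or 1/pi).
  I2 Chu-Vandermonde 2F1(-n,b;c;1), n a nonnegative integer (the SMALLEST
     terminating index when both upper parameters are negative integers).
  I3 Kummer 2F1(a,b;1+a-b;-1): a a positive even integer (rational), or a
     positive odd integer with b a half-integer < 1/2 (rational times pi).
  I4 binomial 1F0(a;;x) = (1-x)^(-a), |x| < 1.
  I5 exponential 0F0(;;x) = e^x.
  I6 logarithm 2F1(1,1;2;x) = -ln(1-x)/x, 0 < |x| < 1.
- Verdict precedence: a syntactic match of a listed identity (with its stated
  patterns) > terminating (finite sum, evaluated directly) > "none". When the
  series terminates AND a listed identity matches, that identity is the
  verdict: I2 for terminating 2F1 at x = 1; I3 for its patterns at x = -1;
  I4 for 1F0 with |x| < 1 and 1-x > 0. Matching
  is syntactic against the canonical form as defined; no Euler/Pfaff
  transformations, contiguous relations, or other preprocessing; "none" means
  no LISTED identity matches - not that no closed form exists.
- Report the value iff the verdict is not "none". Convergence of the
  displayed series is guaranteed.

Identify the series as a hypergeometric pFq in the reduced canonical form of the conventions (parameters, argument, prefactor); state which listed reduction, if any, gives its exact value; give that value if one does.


At argument \frac{1}{2}: a 2F1 with upper {1, 1}, lower {2}, scaled by C = \frac{3}{4}. Verdict: the logarithmic series (I6) matches (the logarithm: parameters (1,1;2), x = \frac{1}{2}). Its exact value is \left(-\frac{3}{2}\right) \cdot \ln\left(\frac{1}{2}\right).

Key step: x = \frac{1}{2} and the expanded ratio factors over Q; C = 3/4, roots give parameters.
Ratio: r(k) = \frac{1}{2} * (k+1) (k+1) / [(k+2) (k+1)] - poly over poly, x = \frac{1}{2} from leading terms; C = \frac{3}{4} at k = 0.


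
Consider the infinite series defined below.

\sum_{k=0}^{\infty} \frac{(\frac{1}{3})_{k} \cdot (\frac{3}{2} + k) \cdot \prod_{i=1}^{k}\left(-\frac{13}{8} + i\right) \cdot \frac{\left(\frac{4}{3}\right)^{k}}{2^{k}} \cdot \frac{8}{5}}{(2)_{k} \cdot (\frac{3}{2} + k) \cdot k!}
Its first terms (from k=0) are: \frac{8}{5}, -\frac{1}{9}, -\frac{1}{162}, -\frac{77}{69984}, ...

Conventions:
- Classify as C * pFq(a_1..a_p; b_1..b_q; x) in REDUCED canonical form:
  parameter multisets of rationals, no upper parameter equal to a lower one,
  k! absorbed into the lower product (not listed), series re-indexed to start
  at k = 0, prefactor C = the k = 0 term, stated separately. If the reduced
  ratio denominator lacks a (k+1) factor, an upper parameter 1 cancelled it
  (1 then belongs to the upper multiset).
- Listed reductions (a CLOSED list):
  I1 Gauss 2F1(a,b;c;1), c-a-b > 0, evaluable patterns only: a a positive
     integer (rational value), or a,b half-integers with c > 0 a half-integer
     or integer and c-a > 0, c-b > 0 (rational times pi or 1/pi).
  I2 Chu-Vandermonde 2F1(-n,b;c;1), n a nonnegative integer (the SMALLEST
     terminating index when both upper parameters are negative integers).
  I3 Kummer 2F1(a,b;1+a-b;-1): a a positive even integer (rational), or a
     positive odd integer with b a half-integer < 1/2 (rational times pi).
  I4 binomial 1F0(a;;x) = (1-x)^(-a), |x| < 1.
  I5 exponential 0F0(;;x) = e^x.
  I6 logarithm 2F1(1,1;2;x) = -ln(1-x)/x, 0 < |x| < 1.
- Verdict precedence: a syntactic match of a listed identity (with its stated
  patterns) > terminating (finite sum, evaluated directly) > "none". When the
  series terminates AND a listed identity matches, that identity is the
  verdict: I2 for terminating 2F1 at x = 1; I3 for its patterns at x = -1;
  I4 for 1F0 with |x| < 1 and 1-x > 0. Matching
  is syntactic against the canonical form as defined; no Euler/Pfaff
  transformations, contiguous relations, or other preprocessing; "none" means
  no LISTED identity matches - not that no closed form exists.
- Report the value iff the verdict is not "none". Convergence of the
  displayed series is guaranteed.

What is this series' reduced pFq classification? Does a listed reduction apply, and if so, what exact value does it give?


Canonical form: C = \frac{8}{5} times 2F1 with upper {-\frac{5}{8}, \frac{1}{3}}, lower {2}, x = \frac{2}{3}. Verdict: none (x = \frac{2}{3}): each listed identity misses the multisets {-\frac{5}{8}, \frac{1}{3}} ; {2}.

Structural cue: from the first term \frac{8}{5}: the running product (C = 8/5, x = 2/3) telescopes to a rising factorial.
Consecutive-term ratio: r(k) = \frac{2}{3} * (k-\frac{5}{8}) (k+\frac{1}{3}) / [(k+2) (k+1)] - rational; roots negated = parameters, x = \frac{2}{3}, C = \frac{8}{5}.
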